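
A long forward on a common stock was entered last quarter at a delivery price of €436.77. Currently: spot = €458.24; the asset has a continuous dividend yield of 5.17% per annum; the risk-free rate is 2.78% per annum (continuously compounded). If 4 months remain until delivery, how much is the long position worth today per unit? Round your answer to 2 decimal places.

€17.67

Current fair forward for the remaining 4 months: F = S·e^((r − q)·T), (r − q) = 0.0278 − 0.0517 = -0.0239
F = 458.24 · e^(-0.0239 × 4/12) = 458.24 × 0.992065 = 454.6039
Value of long forward = (F − K)·e^(−rT) = (454.6039 − 436.77) · e^(−0.0278·4/12)
= 17.8339 × 0.990776 = 17.67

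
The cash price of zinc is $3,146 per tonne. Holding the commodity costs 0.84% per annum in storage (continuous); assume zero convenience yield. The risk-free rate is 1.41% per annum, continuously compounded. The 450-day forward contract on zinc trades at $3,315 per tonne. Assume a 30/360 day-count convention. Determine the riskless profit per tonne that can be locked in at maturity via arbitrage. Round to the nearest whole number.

Fair forward: F* = S·e^(carry·T), with carry = (r + u) = 0.0141 + 0.0084 = 0.0225
F* = 3146 · e^(0.0225 × 450/360) = 3146 · e^0.028125 = 3146 × 1.028524 = $3235.7365
Market $3315 > fair $3235.7365: forward overpriced → cash-and-carry (buy spot, short the forward).
At maturity, profit = |F_mkt − F*| = |3315 − 3235.7365| = $79 per tonne

$79 per tonne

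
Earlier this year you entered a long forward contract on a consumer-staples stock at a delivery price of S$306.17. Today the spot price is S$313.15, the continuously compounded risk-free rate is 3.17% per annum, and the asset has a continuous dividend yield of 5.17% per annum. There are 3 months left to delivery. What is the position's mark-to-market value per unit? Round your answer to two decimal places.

Current fair forward for the remaining 3 months: F = S·e^((r − q)·T), (r − q) = 0.0317 − 0.0517 = -0.0200
F = 313.15 · e^(-0.0200 × 3/12) = 313.15 × 0.995012 = 311.5880
Value of long forward = (F − K)·e^(−rT) = (311.5880 − 306.17) · e^(−0.0317·3/12)
= 5.4180 × 0.992106 = 5.38

S$5.38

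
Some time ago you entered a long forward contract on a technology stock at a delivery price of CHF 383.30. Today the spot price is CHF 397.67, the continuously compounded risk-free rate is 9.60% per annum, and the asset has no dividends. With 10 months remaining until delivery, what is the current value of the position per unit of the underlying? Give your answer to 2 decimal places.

CHF 43.84

Current fair forward for the remaining 10 months: F = S·e^(r·T), r = 0.0960
F = 397.67 · e^(0.0960 × 10/12) = 397.67 × 1.083287 = 430.7907
Value of long forward = (F − K)·e^(−rT) = (430.7907 − 383.30) · e^(−0.0960·10/12)
= 47.4907 × 0.923116 = 43.84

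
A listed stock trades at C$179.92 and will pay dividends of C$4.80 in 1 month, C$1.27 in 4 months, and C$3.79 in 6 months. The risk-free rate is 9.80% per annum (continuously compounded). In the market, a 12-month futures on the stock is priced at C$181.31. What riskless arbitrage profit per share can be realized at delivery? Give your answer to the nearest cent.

C$6.55 per share

PV(dividends) I = 4.80·e^(−0.0980·1/12) + 1.27·e^(−0.0980·4/12) + 3.79·e^(−0.0980·6/12) = 9.5989
Fair futures F* = (S − I)·e^(rT) = (179.92 − 9.5989)·e^0.098000 = 170.3211 × 1.102963 = 187.8579
Market C$181.31 < fair 187.8579: forward underpriced → reverse cash-and-carry (short the stock, invest proceeds at r, pay the dividends, go long the forward).
Profit at T = |F_mkt − F*| = |181.31 − 187.8579| = C$6.55 per share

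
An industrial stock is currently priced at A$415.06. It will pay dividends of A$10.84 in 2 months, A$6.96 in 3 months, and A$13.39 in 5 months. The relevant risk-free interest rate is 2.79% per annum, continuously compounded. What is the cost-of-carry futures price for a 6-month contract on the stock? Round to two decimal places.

A$389.52

PV(dividends) I = 10.84·e^(−0.0279·2/12) + 6.96·e^(−0.0279·3/12) + 13.39·e^(−0.0279·5/12)
I = 10.7897 + 6.9116 + 13.2352 = 30.9365
F = (S − I)·e^(rT) = (415.06 − 30.9365) · e^(0.0279·6/12)
= 384.1235 · e^0.013950 = 384.1235 × 1.014048 = A$389.52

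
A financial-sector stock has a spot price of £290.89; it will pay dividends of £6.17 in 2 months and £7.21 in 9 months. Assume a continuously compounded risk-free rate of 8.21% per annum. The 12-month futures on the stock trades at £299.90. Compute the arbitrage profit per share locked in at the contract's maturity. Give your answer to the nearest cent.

PV(dividends) I = 6.17·e^(−0.0821·2/12) + 7.21·e^(−0.0821·9/12) = 12.8656
Fair futures F* = (S − I)·e^(rT) = (290.89 − 12.8656)·e^0.082100 = 278.0244 × 1.085564 = 301.8133
Market £299.90 < fair 301.8133: forward underpriced → reverse cash-and-carry (short the stock, invest proceeds at r, pay the dividends, go long the forward).
Profit at T = |F_mkt − F*| = |299.90 − 301.8133| = £1.91 per share

£1.91 per share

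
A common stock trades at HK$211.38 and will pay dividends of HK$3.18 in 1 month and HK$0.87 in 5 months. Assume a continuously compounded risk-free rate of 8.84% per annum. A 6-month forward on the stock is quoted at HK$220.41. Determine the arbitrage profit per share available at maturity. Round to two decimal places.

PV(dividends) I = 3.18·e^(−0.0884·1/12) + 0.87·e^(−0.0884·5/12) = 3.9952
Fair forward F* = (S − I)·e^(rT) = (211.38 − 3.9952)·e^0.044200 = 207.3848 × 1.045191 = 216.7567
Market HK$220.41 > fair 216.7567: forward overpriced → cash-and-carry (borrow at r, buy the stock and collect the dividends, short the forward).
Profit at T = |F_mkt − F*| = |220.41 − 216.7567| = HK$3.65 per share

HK$3.65 per share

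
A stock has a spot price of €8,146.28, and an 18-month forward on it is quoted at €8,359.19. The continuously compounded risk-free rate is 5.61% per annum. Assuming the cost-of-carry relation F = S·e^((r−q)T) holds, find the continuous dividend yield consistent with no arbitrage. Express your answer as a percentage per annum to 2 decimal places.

3.89%

From F = S·e^((r−q)T): (r − q) = ln(F/S)/T
ln(8359.19/8146.28) = ln(1.026136) = 0.025800
(r − q) = 0.025800 / (18/12) = 0.017200
q = r − ln(F/S)/T = 0.0561 − 0.017200 = 0.038900
q = 3.89%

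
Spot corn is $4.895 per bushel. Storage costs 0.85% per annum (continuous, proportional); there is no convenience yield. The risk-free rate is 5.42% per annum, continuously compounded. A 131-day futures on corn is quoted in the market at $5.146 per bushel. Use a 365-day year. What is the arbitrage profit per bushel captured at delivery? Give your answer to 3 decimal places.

Fair futures: F* = S·e^(carry·T), with carry = (r + u) = 0.0542 + 0.0085 = 0.0627
F* = 4.895 · e^(0.0627 × 131/365) = 4.895 · e^0.022503 = 4.895 × 1.022758 = $5.0064
Market $5.146 > fair $5.0064: forward overpriced → cash-and-carry (buy spot, short the forward).
At maturity, profit = |F_mkt − F*| = |5.146 − 5.0064| = $0.140 per bushel

$0.140 per bushel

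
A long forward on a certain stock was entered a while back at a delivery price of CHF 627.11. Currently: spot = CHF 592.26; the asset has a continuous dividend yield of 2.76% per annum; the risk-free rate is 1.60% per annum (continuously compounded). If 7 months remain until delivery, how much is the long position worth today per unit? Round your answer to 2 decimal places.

-CHF 38.48

Current fair forward for the remaining 7 months: F = S·e^((r − q)·T), (r − q) = 0.0160 − 0.0276 = -0.0116
F = 592.26 · e^(-0.0116 × 7/12) = 592.26 × 0.993256 = 588.2658
Value of long forward = (F − K)·e^(−rT) = (588.2658 − 627.11) · e^(−0.0160·7/12)
= -38.8442 × 0.990710 = -38.48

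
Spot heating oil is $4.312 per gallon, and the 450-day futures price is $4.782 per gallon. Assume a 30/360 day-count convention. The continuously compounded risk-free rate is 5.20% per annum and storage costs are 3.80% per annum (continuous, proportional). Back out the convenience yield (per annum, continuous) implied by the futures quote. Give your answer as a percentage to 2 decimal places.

F = S·e^((r+u−y)T) ⇒ (r+u−y) = ln(F/S)/T
ln(4.782/4.312) = 0.103457; /T ⇒ 0.082766
y = r + u − ln(F/S)/T = 0.0520 + 0.0380 − 0.082766 = 0.007234
y = 0.72%

0.72%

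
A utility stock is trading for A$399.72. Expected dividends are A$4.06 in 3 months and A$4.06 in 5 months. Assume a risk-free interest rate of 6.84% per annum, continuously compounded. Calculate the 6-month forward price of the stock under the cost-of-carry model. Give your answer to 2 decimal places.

A$405.41

PV(dividends) I = 4.06·e^(−0.0684·3/12) + 4.06·e^(−0.0684·5/12)
I = 3.9912 + 3.9459 = 7.9371
F = (S − I)·e^(rT) = (399.72 − 7.9371) · e^(0.0684·6/12)
= 391.7829 · e^0.034200 = 391.7829 × 1.034792 = A$405.41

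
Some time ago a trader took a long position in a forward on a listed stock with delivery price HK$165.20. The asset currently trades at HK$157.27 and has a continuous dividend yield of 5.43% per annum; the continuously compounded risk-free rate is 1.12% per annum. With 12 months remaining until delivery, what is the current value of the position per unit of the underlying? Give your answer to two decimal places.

Current fair forward for the remaining 12 months: F = S·e^((r − q)·T), (r − q) = 0.0112 − 0.0543 = -0.0431
F = 157.27 · e^(-0.0431 × 12/12) = 157.27 × 0.957816 = 150.6357
Value of long forward = (F − K)·e^(−rT) = (150.6357 − 165.20) · e^(−0.0112·12/12)
= -14.5643 × 0.988862 = -14.40

-HK$14.40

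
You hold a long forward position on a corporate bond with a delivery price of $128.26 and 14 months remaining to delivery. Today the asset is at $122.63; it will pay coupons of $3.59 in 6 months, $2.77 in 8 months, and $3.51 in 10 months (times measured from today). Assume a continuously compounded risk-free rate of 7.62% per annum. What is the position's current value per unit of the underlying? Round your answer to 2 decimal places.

-$4.10

PV(remaining coupons) I = 3.59·e^(−0.0762·6/12) + 2.77·e^(−0.0762·8/12) + 3.51·e^(−0.0762·10/12) = 9.3826
Current forward F = (S − I)·e^(rT) = (122.63 − 9.3826)·e^(0.0762·14/12) = 113.2474 × 1.092971 = 123.7761
Value (long) = (F − K)·e^(−rT) = (123.7761 − 128.26) × 0.914937 = -4.1025
Value = -$4.10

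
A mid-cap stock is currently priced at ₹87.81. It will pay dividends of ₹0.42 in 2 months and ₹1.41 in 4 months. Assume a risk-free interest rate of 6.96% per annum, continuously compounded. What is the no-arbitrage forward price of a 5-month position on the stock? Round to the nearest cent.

₹88.55

PV(dividends) I = 0.42·e^(−0.0696·2/12) + 1.41·e^(−0.0696·4/12)
I = 0.4152 + 1.3777 = 1.7929
F = (S − I)·e^(rT) = (87.81 − 1.7929) · e^(0.0696·5/12)
= 86.0171 · e^0.029000 = 86.0171 × 1.029425 = ₹88.55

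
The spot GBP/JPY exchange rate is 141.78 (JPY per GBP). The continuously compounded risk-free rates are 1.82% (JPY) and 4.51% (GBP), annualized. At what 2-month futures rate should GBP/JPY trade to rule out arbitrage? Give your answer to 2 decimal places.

141.15

F = S·e^((r_JPY − r_GBP)T) = 141.78 · e^((0.0182 − 0.0451) × 2/12)
= 141.78 · e^-0.004483 = 141.78 × 0.995527
F = 141.15 JPY per GBP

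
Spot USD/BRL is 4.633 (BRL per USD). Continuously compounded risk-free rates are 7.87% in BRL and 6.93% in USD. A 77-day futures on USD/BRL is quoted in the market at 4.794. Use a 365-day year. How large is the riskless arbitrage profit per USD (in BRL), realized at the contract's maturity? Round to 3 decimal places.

0.152 per USD (in BRL)

Fair futures: F* = S·e^(carry·T), with carry = (r_BRL − r_USD) = 0.0787 − 0.0693 = 0.0094
F* = 4.633 · e^(0.0094 × 77/365) = 4.633 · e^0.001983 = 4.633 × 1.001985 = 4.6422
Market 4.794 > fair 4.6422: forward overpriced → cash-and-carry (buy spot, short the forward).
At maturity, profit = |F_mkt − F*| = |4.794 − 4.6422| = 0.152 per USD (in BRL)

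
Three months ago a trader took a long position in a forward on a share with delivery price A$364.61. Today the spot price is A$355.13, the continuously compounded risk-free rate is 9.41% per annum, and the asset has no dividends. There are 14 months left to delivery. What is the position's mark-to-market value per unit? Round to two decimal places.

Current fair forward for the remaining 14 months: F = S·e^(r·T), r = 0.0941
F = 355.13 · e^(0.0941 × 14/12) = 355.13 × 1.116036 = 396.3379
Value of long forward = (F − K)·e^(−rT) = (396.3379 − 364.61) · e^(−0.0941·14/12)
= 31.7279 × 0.896028 = 28.43

A$28.43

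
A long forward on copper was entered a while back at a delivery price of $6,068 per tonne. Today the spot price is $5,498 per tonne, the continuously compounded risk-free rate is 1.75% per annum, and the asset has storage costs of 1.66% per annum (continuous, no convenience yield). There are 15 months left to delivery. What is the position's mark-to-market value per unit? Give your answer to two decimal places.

-$323.43 per tonne

Current fair forward for the remaining 15 months: F = S·e^((r + u)·T), (r + u) = 0.0175 + 0.0166 = 0.0341
F = 5498 · e^(0.0341 × 15/12) = 5498 × 1.04354649 = 5737.4186
Value of long forward = (F − K)·e^(−rT) = (5737.4186 − 6068) · e^(−0.0175·15/12)
= -330.5814 × 0.97836252 = -323.43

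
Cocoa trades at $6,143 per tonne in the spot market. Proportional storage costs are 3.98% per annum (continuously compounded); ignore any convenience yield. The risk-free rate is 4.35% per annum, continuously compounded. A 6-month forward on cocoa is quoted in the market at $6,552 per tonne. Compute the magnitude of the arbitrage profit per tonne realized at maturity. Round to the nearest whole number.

$148 per tonne

Fair forward: F* = S·e^(carry·T), with carry = (r + u) = 0.0435 + 0.0398 = 0.0833
F* = 6143 · e^(0.0833 × 6/12) = 6143 · e^0.041650 = 6143 × 1.042530 = $6404.2618
Market $6552 > fair $6404.2618: forward overpriced → cash-and-carry (buy spot, short the forward).
At maturity, profit = |F_mkt − F*| = |6552 − 6404.2618| = $148 per tonne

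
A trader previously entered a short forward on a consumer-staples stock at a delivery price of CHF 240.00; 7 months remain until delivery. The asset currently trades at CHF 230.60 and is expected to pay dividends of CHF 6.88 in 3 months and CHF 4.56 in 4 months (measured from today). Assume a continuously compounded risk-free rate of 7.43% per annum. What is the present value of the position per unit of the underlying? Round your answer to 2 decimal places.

CHF 10.42

PV(remaining dividends) I = 6.88·e^(−0.0743·3/12) + 4.56·e^(−0.0743·4/12) = 11.2018
Current forward F = (S − I)·e^(rT) = (230.60 − 11.2018)·e^(0.0743·7/12) = 219.3982 × 1.044295 = 229.1164
Value (long) = (F − K)·e^(−rT) = (229.1164 − 240.00) × 0.957584 = -10.4220
Short position value = −(long value) = CHF 10.42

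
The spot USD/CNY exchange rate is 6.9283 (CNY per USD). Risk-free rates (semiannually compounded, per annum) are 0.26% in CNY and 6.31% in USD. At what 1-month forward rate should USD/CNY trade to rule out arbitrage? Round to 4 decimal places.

By covered interest parity, F = S · (1+r_CNY/2)^(2T) / (1+r_USD/2)^(2T)
= 6.9283 × 1.000217 / 1.005191 = 6.9283 × 0.995052
F = 6.8940 CNY per USD

6.8940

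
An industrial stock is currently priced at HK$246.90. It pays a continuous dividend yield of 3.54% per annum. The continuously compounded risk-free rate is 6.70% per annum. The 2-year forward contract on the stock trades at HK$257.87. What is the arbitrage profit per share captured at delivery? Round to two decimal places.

Fair forward: F* = S·e^(carry·T), with carry = (r − q) = 0.0670 − 0.0354 = 0.0316
F* = 246.90 · e^(0.0316 × 2) = 246.90 · e^0.063200 = 246.90 × 1.065240 = HK$263.0078
Market HK$257.87 < fair HK$263.0078: forward underpriced → reverse cash-and-carry (short spot, go long the forward).
At maturity, profit = |F_mkt − F*| = |257.87 − 263.0078| = HK$5.14 per share

HK$5.14 per share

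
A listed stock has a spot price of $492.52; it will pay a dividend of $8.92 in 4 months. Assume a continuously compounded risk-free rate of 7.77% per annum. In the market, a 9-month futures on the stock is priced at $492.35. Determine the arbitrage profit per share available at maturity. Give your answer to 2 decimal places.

PV(dividends) I = 8.92·e^(−0.0777·4/12) = 8.6919
Fair futures F* = (S − I)·e^(rT) = (492.52 − 8.6919)·e^0.058275 = 483.8281 × 1.060006 = 512.8607
Market $492.35 < fair 512.8607: forward underpriced → reverse cash-and-carry (short the stock, invest proceeds at r, pay the dividends, go long the forward).
Profit at T = |F_mkt − F*| = |492.35 − 512.8607| = $20.51 per share

$20.51 per share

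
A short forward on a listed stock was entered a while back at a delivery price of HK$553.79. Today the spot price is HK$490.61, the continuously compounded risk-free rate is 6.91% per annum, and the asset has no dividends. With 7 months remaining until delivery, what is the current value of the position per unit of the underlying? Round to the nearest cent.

Current fair forward for the remaining 7 months: F = S·e^(r·T), r = 0.0691
F = 490.61 · e^(0.0691 × 7/12) = 490.61 × 1.041132 = 510.7898
Value of long forward = (F − K)·e^(−rT) = (510.7898 − 553.79) · e^(−0.0691·7/12)
= -43.0002 × 0.960493 = -41.30
Short position value = −(long value) = HK$41.30

HK$41.30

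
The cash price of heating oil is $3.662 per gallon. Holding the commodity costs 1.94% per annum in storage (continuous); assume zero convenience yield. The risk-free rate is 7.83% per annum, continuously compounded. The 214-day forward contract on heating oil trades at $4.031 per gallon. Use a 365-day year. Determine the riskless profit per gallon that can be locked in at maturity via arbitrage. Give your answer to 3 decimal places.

$0.153 per gallon

Fair forward: F* = S·e^(carry·T), with carry = (r + u) = 0.0783 + 0.0194 = 0.0977
F* = 3.662 · e^(0.0977 × 214/365) = 3.662 · e^0.057282 = 3.662 × 1.058954 = $3.8779
Market $4.031 > fair $3.8779: forward overpriced → cash-and-carry (buy spot, short the forward).
At maturity, profit = |F_mkt − F*| = |4.031 − 3.8779| = $0.153 per gallon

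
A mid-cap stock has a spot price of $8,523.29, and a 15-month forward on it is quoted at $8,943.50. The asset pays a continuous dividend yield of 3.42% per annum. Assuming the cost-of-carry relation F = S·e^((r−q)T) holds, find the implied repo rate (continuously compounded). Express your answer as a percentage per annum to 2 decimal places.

7.27%

From F = S·e^((r−q)T): (r − q) = ln(F/S)/T
ln(8943.50/8523.29) = ln(1.049301) = 0.048124
(r − q) = 0.048124 / (15/12) = 0.038499
r = ln(F/S)/T + q = 0.038499 + 0.0342 = 0.072699
r = 7.27%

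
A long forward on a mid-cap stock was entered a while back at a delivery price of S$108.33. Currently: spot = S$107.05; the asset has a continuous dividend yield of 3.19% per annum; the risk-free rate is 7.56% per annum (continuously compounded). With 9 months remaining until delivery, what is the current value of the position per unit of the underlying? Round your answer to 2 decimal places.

S$2.16

Current fair forward for the remaining 9 months: F = S·e^((r − q)·T), (r − q) = 0.0756 − 0.0319 = 0.0437
F = 107.05 · e^(0.0437 × 9/12) = 107.05 × 1.033318 = 110.6167
Value of long forward = (F − K)·e^(−rT) = (110.6167 − 108.33) · e^(−0.0756·9/12)
= 2.2867 × 0.944877 = 2.16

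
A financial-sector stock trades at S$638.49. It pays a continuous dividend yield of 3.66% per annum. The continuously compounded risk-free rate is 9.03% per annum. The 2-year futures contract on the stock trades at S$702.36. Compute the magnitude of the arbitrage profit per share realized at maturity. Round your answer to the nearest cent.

S$8.52 per share

Fair futures: F* = S·e^(carry·T), with carry = (r − q) = 0.0903 − 0.0366 = 0.0537
F* = 638.49 · e^(0.0537 × 2) = 638.49 · e^0.107400 = 638.49 × 1.113380 = S$710.8820
Market S$702.36 < fair S$710.8820: forward underpriced → reverse cash-and-carry (short spot, go long the forward).
At maturity, profit = |F_mkt − F*| = |702.36 − 710.8820| = S$8.52 per share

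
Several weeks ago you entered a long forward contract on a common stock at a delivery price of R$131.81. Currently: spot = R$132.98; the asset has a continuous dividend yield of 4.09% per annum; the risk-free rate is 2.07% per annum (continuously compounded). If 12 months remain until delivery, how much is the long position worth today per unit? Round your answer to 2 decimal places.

-R$1.46

Current fair forward for the remaining 12 months: F = S·e^((r − q)·T), (r − q) = 0.0207 − 0.0409 = -0.0202
F = 132.98 · e^(-0.0202 × 12/12) = 132.98 × 0.980003 = 130.3208
Value of long forward = (F − K)·e^(−rT) = (130.3208 − 131.81) · e^(−0.0207·12/12)
= -1.4892 × 0.979513 = -1.46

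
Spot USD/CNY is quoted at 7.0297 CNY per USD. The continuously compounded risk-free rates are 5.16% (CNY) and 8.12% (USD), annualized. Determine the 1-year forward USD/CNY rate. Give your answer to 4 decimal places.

6.8247

F = S·e^((r_CNY − r_USD)T) = 7.0297 · e^((0.0516 − 0.0812) × 1)
= 7.0297 · e^-0.029600 = 7.0297 × 0.970834
F = 6.8247 CNY per USD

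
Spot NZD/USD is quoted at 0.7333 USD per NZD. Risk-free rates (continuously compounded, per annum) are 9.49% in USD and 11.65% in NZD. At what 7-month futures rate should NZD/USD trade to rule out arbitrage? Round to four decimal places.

F = S·e^((r_USD − r_NZD)T) = 0.7333 · e^((0.0949 − 0.1165) × 7/12)
= 0.7333 · e^-0.012600 = 0.7333 × 0.987479
F = 0.7241 USD per NZD

0.7241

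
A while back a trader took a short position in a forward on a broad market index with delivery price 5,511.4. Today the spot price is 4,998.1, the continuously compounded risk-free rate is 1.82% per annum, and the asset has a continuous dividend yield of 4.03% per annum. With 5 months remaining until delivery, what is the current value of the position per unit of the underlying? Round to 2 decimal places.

Current fair forward for the remaining 5 months: F = S·e^((r − q)·T), (r − q) = 0.0182 − 0.0403 = -0.0221
F = 4998.1 · e^(-0.0221 × 5/12) = 4998.1 × 0.99083393 = 4952.2871
Value of long forward = (F − K)·e^(−rT) = (4952.2871 − 5511.4) · e^(−0.0182·5/12)
= -559.1129 × 0.99244535 = -554.89
Short position value = −(long value) = 554.89

554.89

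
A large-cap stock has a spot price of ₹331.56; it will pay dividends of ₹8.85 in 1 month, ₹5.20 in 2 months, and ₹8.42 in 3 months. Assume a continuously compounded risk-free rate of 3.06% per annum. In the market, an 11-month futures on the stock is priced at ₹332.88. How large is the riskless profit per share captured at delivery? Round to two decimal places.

PV(dividends) I = 8.85·e^(−0.0306·1/12) + 5.20·e^(−0.0306·2/12) + 8.42·e^(−0.0306·3/12) = 22.3568
Fair futures F* = (S − I)·e^(rT) = (331.56 − 22.3568)·e^0.028050 = 309.2032 × 1.028447 = 317.9991
Market ₹332.88 > fair 317.9991: forward overpriced → cash-and-carry (borrow at r, buy the stock and collect the dividends, short the forward).
Profit at T = |F_mkt − F*| = |332.88 − 317.9991| = ₹14.88 per share

₹14.88 per share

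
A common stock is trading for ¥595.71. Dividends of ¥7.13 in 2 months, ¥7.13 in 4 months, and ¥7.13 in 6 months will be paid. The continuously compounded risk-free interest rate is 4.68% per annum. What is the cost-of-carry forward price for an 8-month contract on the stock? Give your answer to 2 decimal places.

PV(dividends) I = 7.13·e^(−0.0468·2/12) + 7.13·e^(−0.0468·4/12) + 7.13·e^(−0.0468·6/12)
I = 7.0746 + 7.0196 + 6.9651 = 21.0593
F = (S − I)·e^(rT) = (595.71 − 21.0593) · e^(0.0468·8/12)
= 574.6507 · e^0.031200 = 574.6507 × 1.031692 = ¥592.86

¥592.86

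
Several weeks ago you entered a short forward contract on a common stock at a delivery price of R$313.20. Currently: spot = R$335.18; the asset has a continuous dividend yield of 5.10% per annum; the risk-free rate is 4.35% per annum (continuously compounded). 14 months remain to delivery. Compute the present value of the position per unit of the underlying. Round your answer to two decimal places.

Current fair forward for the remaining 14 months: F = S·e^((r − q)·T), (r − q) = 0.0435 − 0.0510 = -0.0075
F = 335.18 · e^(-0.0075 × 14/12) = 335.18 × 0.991288 = 332.2599
Value of long forward = (F − K)·e^(−rT) = (332.2599 − 313.20) · e^(−0.0435·14/12)
= 19.0599 × 0.950516 = 18.12
Short position value = −(long value) = -R$18.12

-R$18.12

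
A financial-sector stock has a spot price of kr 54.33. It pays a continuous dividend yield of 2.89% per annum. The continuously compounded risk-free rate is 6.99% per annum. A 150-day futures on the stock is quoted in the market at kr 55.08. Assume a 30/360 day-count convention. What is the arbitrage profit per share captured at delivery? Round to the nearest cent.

Fair futures: F* = S·e^(carry·T), with carry = (r − q) = 0.0699 − 0.0289 = 0.0410
F* = 54.33 · e^(0.0410 × 150/360) = 54.33 · e^0.017083 = 54.33 × 1.017230 = kr 55.2661
Market kr 55.08 < fair kr 55.2661: forward underpriced → reverse cash-and-carry (short spot, go long the forward).
At maturity, profit = |F_mkt − F*| = |55.08 − 55.2661| = kr 0.19 per share

kr 0.19 per share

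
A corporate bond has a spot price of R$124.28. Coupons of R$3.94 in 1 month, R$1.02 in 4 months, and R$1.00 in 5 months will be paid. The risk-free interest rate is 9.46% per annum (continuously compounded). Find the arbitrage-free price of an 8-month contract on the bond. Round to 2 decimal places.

PV(coupons) I = 3.94·e^(−0.0946·1/12) + 1.02·e^(−0.0946·4/12) + 1.00·e^(−0.0946·5/12)
I = 3.9091 + 0.9883 + 0.9614 = 5.8588
F = (S − I)·e^(rT) = (124.28 − 5.8588) · e^(0.0946·8/12)
= 118.4212 · e^0.063067 = 118.4212 × 1.065098 = R$126.13

R$126.13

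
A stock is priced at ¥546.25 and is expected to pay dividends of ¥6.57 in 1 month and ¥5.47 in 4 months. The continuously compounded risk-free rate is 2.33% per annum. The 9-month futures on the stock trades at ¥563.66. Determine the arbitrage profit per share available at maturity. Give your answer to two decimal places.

PV(dividends) I = 6.57·e^(−0.0233·1/12) + 5.47·e^(−0.0233·4/12) = 11.9849
Fair futures F* = (S − I)·e^(rT) = (546.25 − 11.9849)·e^0.017475 = 534.2651 × 1.017629 = 543.6837
Market ¥563.66 > fair 543.6837: forward overpriced → cash-and-carry (borrow at r, buy the stock and collect the dividends, short the forward).
Profit at T = |F_mkt − F*| = |563.66 − 543.6837| = ¥19.98 per share

¥19.98 per share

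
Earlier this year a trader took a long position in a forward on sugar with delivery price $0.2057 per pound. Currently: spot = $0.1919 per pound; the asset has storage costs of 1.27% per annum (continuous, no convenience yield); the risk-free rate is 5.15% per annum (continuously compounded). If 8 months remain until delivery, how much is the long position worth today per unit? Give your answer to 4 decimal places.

Current fair forward for the remaining 8 months: F = S·e^((r + u)·T), (r + u) = 0.0515 + 0.0127 = 0.0642
F = 0.1919 · e^(0.0642 × 8/12) = 0.1919 × 1.043729 = 0.2003
Value of long forward = (F − K)·e^(−rT) = (0.2003 − 0.2057) · e^(−0.0515·8/12)
= -0.0054 × 0.966249 = -0.0052

-$0.0052 per pound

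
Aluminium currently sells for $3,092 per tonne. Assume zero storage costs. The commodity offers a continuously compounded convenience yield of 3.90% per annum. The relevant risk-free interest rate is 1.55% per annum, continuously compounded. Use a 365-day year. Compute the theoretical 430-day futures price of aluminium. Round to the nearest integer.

Net carry = r + u − y = 0.0155 + 0.0000 − 0.0390 = -0.0235
F = S·e^((r+u−y)T) = 3092 · e^(-0.0235 × 430/365) = 3092 · e^-0.027685
= 3092 × 0.972695 = $3,008 per tonne

$3,008 per tonne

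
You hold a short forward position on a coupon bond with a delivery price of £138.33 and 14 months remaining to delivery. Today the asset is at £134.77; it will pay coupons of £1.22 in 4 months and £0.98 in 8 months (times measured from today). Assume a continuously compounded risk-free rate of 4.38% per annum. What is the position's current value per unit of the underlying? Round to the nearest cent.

-£1.18

PV(remaining coupons) I = 1.22·e^(−0.0438·4/12) + 0.98·e^(−0.0438·8/12) = 2.1541
Current forward F = (S − I)·e^(rT) = (134.77 − 2.1541)·e^(0.0438·14/12) = 132.6159 × 1.052428 = 139.5687
Value (long) = (F − K)·e^(−rT) = (139.5687 − 138.33) × 0.950184 = 1.1770
Short position value = −(long value) = -£1.18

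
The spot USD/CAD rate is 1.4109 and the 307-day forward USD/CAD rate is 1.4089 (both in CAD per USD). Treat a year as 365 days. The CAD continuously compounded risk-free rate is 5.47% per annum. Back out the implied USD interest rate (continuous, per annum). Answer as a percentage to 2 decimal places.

F = S·e^((r_CAD − r_USD)T) ⇒ r_USD = r_CAD − ln(F/S)/T
ln(1.4089/1.4109) = -0.001419; /(307/365) = -0.001687
r_USD = 0.0547 + 0.001687 = 0.056387
r_USD = 5.64%

5.64%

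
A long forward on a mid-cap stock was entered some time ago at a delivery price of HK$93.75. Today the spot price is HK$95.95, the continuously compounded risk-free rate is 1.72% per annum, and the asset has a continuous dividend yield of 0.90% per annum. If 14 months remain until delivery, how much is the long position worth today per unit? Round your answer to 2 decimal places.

Current fair forward for the remaining 14 months: F = S·e^((r − q)·T), (r − q) = 0.0172 − 0.0090 = 0.0082
F = 95.95 · e^(0.0082 × 14/12) = 95.95 × 1.009613 = 96.8724
Value of long forward = (F − K)·e^(−rT) = (96.8724 − 93.75) · e^(−0.0172·14/12)
= 3.1224 × 0.980133 = 3.06

HK$3.06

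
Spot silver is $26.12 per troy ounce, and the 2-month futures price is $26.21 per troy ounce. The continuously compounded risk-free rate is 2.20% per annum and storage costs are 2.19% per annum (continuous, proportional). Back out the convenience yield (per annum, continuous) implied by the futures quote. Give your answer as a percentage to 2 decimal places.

2.33%

F = S·e^((r+u−y)T) ⇒ (r+u−y) = ln(F/S)/T
ln(26.21/26.12) = 0.003440; /T ⇒ 0.020640
y = r + u − ln(F/S)/T = 0.0220 + 0.0219 − 0.020640 = 0.023260
y = 2.33%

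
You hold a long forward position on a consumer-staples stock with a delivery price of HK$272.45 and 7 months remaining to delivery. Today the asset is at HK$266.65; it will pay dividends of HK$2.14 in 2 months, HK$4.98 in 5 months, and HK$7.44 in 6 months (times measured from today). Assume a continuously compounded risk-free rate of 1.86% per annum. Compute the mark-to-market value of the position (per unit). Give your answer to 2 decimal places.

-HK$17.31

PV(remaining dividends) I = 2.14·e^(−0.0186·2/12) + 4.98·e^(−0.0186·5/12) + 7.44·e^(−0.0186·6/12) = 14.4461
Current forward F = (S − I)·e^(rT) = (266.65 − 14.4461)·e^(0.0186·7/12) = 252.2039 × 1.010909 = 254.9552
Value (long) = (F − K)·e^(−rT) = (254.9552 − 272.45) × 0.989209 = -17.3060
Value = -HK$17.31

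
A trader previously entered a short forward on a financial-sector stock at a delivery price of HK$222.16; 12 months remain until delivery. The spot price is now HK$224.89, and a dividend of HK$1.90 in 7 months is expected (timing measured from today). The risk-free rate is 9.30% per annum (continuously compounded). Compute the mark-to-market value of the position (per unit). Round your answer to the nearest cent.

-HK$20.66

PV(remaining dividends) I = 1.90·e^(−0.0930·7/12) = 1.7997
Current forward F = (S − I)·e^(rT) = (224.89 − 1.7997)·e^(0.0930·12/12) = 223.0903 × 1.097462 = 244.8331
Value (long) = (F − K)·e^(−rT) = (244.8331 − 222.16) × 0.911194 = 20.6596
Short position value = −(long value) = -HK$20.66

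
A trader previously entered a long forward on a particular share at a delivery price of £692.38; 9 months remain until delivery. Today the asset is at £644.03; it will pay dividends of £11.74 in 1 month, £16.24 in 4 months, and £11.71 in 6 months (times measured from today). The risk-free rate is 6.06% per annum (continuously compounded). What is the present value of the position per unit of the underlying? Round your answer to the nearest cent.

-£56.54

PV(remaining dividends) I = 11.74·e^(−0.0606·1/12) + 16.24·e^(−0.0606·4/12) + 11.71·e^(−0.0606·6/12) = 38.9566
Current forward F = (S − I)·e^(rT) = (644.03 − 38.9566)·e^(0.0606·9/12) = 605.0734 × 1.046499 = 633.2087
Value (long) = (F − K)·e^(−rT) = (633.2087 − 692.38) × 0.955567 = -56.5421
Value = -£56.54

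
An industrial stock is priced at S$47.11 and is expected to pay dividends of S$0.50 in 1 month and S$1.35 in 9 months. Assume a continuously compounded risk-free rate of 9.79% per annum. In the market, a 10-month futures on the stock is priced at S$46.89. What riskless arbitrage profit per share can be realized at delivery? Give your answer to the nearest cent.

PV(dividends) I = 0.50·e^(−0.0979·1/12) + 1.35·e^(−0.0979·9/12) = 1.7504
Fair futures F* = (S − I)·e^(rT) = (47.11 − 1.7504)·e^0.081583 = 45.3596 × 1.085003 = 49.2153
Market S$46.89 < fair 49.2153: forward underpriced → reverse cash-and-carry (short the stock, invest proceeds at r, pay the dividends, go long the forward).
Profit at T = |F_mkt − F*| = |46.89 − 49.2153| = S$2.33 per share

S$2.33 per share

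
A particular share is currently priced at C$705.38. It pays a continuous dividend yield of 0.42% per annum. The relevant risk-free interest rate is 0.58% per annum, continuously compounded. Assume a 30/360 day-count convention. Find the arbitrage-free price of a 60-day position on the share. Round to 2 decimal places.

C$705.57

F = S·e^((r − q)T) = 705.38 · e^((0.0058 − 0.0042) × 60/360)
= 705.38 · e^0.000267 = 705.38 × 1.000267
F = C$705.57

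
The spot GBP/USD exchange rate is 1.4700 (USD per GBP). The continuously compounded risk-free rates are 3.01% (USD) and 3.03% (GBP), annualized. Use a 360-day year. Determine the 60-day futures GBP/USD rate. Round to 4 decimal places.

1.4700

F = S·e^((r_USD − r_GBP)T) = 1.4700 · e^((0.0301 − 0.0303) × 60/360)
= 1.4700 · e^-0.000033 = 1.4700 × 0.999967
F = 1.4700 USD per GBP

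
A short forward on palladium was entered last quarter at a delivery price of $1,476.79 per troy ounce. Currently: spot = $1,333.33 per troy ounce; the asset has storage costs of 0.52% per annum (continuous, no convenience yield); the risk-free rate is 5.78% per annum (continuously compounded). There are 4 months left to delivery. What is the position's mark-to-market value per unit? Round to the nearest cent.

Current fair forward for the remaining 4 months: F = S·e^((r + u)·T), (r + u) = 0.0578 + 0.0052 = 0.0630
F = 1333.33 · e^(0.0630 × 4/12) = 1333.33 × 1.02122205 = 1361.6260
Value of long forward = (F − K)·e^(−rT) = (1361.6260 − 1476.79) · e^(−0.0578·4/12)
= -115.1640 × 0.98091775 = -112.97
Short position value = −(long value) = $112.97

$112.97 per troy ounce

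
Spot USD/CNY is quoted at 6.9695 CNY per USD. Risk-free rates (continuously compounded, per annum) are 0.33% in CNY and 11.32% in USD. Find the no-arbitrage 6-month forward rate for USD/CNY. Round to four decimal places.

6.5969

F = S·e^((r_CNY − r_USD)T) = 6.9695 · e^((0.0033 − 0.1132) × 6/12)
= 6.9695 · e^-0.054950 = 6.9695 × 0.946532
F = 6.5969 CNY per USD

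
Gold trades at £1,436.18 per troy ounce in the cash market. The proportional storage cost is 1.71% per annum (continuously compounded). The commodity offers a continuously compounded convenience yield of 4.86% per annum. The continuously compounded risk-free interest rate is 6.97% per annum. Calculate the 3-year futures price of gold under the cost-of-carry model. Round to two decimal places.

£1,610.57 per troy ounce

Net carry = r + u − y = 0.0697 + 0.0171 − 0.0486 = 0.0382
F = S·e^((r+u−y)T) = 1436.18 · e^(0.0382 × 3) = 1436.18 · e^0.11460000
= 1436.18 × 1.12142478 = £1,610.57 per troy ounce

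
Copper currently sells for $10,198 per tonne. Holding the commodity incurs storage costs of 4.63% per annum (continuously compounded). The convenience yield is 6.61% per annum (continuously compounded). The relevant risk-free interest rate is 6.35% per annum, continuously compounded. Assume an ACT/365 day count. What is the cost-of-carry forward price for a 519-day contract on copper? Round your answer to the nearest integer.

$10,852 per tonne

Net carry = r + u − y = 0.0635 + 0.0463 − 0.0661 = 0.0437
F = S·e^((r+u−y)T) = 10198 · e^(0.0437 × 519/365) = 10198 · e^0.062138
= 10198 × 1.064109 = $10,852 per tonne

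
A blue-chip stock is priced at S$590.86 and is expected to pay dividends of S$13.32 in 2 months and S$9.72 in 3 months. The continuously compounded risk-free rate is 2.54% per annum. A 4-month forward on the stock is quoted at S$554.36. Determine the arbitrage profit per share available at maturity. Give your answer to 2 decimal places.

S$18.41 per share

PV(dividends) I = 13.32·e^(−0.0254·2/12) + 9.72·e^(−0.0254·3/12) = 22.9222
Fair forward F* = (S − I)·e^(rT) = (590.86 − 22.9222)·e^0.008467 = 567.9378 × 1.008503 = 572.7670
Market S$554.36 < fair 572.7670: forward underpriced → reverse cash-and-carry (short the stock, invest proceeds at r, pay the dividends, go long the forward).
Profit at T = |F_mkt − F*| = |554.36 − 572.7670| = S$18.41 per share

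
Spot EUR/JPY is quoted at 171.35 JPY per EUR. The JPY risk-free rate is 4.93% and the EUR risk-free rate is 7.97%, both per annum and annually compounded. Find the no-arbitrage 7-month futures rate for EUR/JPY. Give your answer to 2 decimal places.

168.52

By covered interest parity, F = S · (1+r_JPY)^T / (1+r_EUR)^T
= 171.35 × 1.028470 / 1.045747 = 171.35 × 0.983479
F = 168.52 JPY per EUR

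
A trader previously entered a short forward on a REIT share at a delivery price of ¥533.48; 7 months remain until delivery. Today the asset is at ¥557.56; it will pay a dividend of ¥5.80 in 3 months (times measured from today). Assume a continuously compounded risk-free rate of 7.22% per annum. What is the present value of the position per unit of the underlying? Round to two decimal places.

PV(remaining dividends) I = 5.80·e^(−0.0722·3/12) = 5.6962
Current forward F = (S − I)·e^(rT) = (557.56 − 5.6962)·e^(0.0722·7/12) = 551.8638 × 1.043016 = 575.6028
Value (long) = (F − K)·e^(−rT) = (575.6028 − 533.48) × 0.958758 = 40.3856
Short position value = −(long value) = -¥40.39

-¥40.39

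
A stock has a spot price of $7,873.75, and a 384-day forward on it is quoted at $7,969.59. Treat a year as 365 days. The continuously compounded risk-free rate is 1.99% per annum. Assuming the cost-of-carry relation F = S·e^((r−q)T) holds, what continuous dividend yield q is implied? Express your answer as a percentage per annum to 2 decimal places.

From F = S·e^((r−q)T): (r − q) = ln(F/S)/T
ln(7969.59/7873.75) = ln(1.012172) = 0.012099
(r − q) = 0.012099 / (384/365) = 0.011500
q = r − ln(F/S)/T = 0.0199 − 0.011500 = 0.008400
q = 0.84%

0.84%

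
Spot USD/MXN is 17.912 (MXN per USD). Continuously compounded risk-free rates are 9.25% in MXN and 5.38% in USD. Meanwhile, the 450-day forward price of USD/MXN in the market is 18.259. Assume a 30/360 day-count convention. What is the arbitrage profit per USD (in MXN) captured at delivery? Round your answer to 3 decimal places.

Fair forward: F* = S·e^(carry·T), with carry = (r_MXN − r_USD) = 0.0925 − 0.0538 = 0.0387
F* = 17.912 · e^(0.0387 × 450/360) = 17.912 · e^0.048375 = 17.912 × 1.049564 = 18.7998
Market 18.259 < fair 18.7998: forward underpriced → reverse cash-and-carry (short spot, go long the forward).
At maturity, profit = |F_mkt − F*| = |18.259 − 18.7998| = 0.541 per USD (in MXN)

0.541 per USD (in MXN)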